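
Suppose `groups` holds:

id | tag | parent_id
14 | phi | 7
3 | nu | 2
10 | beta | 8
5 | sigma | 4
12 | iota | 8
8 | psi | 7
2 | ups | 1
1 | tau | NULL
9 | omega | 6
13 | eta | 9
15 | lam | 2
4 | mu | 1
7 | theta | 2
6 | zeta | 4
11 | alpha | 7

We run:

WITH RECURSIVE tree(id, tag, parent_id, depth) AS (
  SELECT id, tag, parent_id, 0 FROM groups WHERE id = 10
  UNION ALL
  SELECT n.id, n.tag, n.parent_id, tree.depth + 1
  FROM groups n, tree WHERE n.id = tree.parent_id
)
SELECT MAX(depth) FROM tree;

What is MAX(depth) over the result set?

Base: id=10 (beta), parent_id=8, depth 0.
Iteration 1: join on id=8 -> psi (id 8, parent_id=7, depth 1).
Iteration 2: join on id=7 -> theta (id 7, parent_id=2, depth 2).
Iteration 3: join on id=2 -> ups (id 2, parent_id=1, depth 3).
Iteration 4: join on id=1 -> tau (id 1, parent_id=NULL, depth 4).
Iteration 5: parent_id is NULL; no match; recursion stops.
depth values: 0, 1, 2, 3, 4; the maximum is 4.

4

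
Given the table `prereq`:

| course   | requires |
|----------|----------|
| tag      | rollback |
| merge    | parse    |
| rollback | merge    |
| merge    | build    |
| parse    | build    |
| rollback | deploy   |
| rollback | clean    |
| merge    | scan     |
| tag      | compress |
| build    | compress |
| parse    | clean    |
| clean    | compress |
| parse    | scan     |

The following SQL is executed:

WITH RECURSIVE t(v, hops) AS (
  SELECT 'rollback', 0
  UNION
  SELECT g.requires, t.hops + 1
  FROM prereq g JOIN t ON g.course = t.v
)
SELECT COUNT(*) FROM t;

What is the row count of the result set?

Base: (rollback, hops=0).
Iteration 1: edges from {rollback} -> (clean, hops=1), (deploy, hops=1), (merge, hops=1).
Iteration 2: edges from {clean,deploy,merge} -> (build, hops=2), (compress, hops=2), (parse, hops=2), (scan, hops=2).
Iteration 3: edges from {build,compress,parse,scan} -> (build, hops=3), (clean, hops=3), (compress, hops=3), (scan, hops=3).
Iteration 4: edges from {build,clean,compress,scan} -> (compress, hops=4). [UNION drops 1 duplicate row(s)]
Iteration 5: no outgoing edges from {compress}; recursion stops.
Total rows emitted: 13.

13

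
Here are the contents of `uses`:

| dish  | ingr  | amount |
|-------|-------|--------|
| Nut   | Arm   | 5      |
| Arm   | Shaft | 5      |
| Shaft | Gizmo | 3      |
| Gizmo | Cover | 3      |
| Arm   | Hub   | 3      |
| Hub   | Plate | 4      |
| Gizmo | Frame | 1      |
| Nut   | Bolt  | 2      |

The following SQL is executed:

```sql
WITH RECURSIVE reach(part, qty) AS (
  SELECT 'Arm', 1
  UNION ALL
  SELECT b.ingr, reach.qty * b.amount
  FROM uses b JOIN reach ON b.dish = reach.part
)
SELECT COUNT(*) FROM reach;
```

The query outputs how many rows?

Base: (Arm, qty=1).
Iteration 1: components of {Arm} -> Hub = 1*3 = 3, Shaft = 1*5 = 5.
Iteration 2: components of {Hub,Shaft} -> Gizmo = 5*3 = 15, Plate = 3*4 = 12.
Iteration 3: components of {Gizmo,Plate} -> Cover = 15*3 = 45, Frame = 15*1 = 15.
Iteration 4: no further components; recursion stops.
Total rows emitted: 7.

7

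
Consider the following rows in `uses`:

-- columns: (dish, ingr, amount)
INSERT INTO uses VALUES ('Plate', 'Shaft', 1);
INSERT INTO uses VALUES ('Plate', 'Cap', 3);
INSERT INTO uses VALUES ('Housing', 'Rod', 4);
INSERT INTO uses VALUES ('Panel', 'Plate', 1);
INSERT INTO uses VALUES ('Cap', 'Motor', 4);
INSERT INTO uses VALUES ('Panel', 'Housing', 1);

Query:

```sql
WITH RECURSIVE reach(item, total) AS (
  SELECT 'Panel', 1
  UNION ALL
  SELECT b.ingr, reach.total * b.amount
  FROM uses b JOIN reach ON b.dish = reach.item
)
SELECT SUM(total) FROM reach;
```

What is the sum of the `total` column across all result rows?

23

Base: (Panel, total=1).
Iteration 1: components of {Panel} -> Housing = 1*1 = 1, Plate = 1*1 = 1.
Iteration 2: components of {Housing,Plate} -> Cap = 1*3 = 3, Rod = 1*4 = 4, Shaft = 1*1 = 1.
Iteration 3: components of {Cap,Rod,Shaft} -> Motor = 3*4 = 12.
Iteration 4: no further components; recursion stops.
SUM(total) = 1 + 1 + 1 + 4 + 1 + 3 + 12 = 23.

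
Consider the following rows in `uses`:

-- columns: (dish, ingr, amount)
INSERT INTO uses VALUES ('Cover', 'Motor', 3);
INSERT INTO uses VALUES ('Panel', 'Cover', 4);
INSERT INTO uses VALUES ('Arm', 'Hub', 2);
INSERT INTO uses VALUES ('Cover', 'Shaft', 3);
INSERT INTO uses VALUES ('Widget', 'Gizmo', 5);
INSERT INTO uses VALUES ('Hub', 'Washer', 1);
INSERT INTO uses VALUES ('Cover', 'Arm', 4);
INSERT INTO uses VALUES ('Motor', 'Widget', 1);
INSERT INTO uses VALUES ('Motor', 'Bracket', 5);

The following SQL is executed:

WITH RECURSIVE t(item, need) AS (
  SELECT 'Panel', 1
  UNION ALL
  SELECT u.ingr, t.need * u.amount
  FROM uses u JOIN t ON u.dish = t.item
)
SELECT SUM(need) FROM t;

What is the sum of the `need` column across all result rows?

Base: (Panel, need=1).
Iteration 1: components of {Panel} -> Cover = 1*4 = 4.
Iteration 2: components of {Cover} -> Arm = 4*4 = 16, Motor = 4*3 = 12, Shaft = 4*3 = 12.
Iteration 3: components of {Arm,Motor,Shaft} -> Bracket = 12*5 = 60, Hub = 16*2 = 32, Widget = 12*1 = 12.
Iteration 4: components of {Bracket,Hub,Widget} -> Gizmo = 12*5 = 60, Washer = 32*1 = 32.
Iteration 5: no further components; recursion stops.
SUM(need) = 1 + 4 + 12 + 16 + 12 + 32 + 12 + 60 + 32 + 60 = 241.

241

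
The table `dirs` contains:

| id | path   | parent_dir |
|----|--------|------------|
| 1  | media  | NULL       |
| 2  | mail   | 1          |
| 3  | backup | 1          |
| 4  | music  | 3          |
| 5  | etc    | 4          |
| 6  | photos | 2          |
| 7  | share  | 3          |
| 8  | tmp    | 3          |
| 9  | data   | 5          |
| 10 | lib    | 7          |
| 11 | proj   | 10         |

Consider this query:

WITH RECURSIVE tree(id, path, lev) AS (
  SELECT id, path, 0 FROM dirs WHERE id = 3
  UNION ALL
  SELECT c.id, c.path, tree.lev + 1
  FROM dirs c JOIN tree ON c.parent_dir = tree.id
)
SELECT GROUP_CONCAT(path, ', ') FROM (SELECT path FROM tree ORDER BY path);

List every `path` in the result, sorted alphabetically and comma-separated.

backup, data, etc, lib, music, proj, share, tmp

Base: id=3 (backup) at lev 0.
Iteration 1: rows with parent_dir in {3} -> music (id 4, lev 1), share (id 7, lev 1), tmp (id 8, lev 1).
Iteration 2: rows with parent_dir in {4,7,8} -> etc (id 5, lev 2), lib (id 10, lev 2).
Iteration 3: rows with parent_dir in {5,10} -> data (id 9, lev 3), proj (id 11, lev 3).
Iteration 4: no rows with parent_dir in {9,11}; recursion stops.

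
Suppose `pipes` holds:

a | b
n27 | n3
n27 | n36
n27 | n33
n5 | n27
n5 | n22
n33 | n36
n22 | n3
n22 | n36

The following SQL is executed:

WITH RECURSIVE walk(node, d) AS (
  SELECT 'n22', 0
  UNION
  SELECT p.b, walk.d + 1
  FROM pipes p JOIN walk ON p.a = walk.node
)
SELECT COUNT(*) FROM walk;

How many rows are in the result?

3

Base: (n22, d=0).
Iteration 1: edges from {n22} -> (n3, d=1), (n36, d=1).
Iteration 2: no outgoing edges from {n3,n36}; recursion stops.
Total rows emitted: 3.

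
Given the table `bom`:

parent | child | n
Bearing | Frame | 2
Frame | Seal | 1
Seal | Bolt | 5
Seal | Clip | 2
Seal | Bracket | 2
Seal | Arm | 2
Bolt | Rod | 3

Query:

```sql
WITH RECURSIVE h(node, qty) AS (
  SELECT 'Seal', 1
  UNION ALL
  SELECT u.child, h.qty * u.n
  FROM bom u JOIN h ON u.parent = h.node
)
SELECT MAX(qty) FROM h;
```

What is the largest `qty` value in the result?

15

Base: (Seal, qty=1).
Iteration 1: components of {Seal} -> Arm = 1*2 = 2, Bolt = 1*5 = 5, Bracket = 1*2 = 2, Clip = 1*2 = 2.
Iteration 2: components of {Arm,Bolt,Bracket,Clip} -> Rod = 5*3 = 15.
Iteration 3: no further components; recursion stops.
qty values: 1, 5, 2, 2, 2, 15; the maximum is 15.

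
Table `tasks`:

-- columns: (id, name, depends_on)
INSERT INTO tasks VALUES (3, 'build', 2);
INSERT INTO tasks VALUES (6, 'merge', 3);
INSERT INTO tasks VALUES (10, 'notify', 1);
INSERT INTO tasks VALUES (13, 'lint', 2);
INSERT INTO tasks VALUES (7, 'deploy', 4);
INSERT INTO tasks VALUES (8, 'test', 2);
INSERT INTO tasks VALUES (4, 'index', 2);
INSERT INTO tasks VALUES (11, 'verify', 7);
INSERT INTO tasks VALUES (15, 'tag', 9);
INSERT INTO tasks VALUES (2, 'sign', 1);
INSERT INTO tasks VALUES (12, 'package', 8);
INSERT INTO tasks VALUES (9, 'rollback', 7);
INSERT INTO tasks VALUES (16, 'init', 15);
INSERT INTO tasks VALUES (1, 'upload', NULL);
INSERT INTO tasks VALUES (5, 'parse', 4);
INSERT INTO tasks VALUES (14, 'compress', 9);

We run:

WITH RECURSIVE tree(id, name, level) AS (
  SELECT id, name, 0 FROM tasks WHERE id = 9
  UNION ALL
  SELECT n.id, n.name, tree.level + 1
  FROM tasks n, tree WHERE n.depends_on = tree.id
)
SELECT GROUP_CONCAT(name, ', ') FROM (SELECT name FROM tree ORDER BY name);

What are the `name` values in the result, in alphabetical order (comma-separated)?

Base: id=9 (rollback) at level 0.
Iteration 1: rows with depends_on in {9} -> compress (id 14, level 1), tag (id 15, level 1).
Iteration 2: rows with depends_on in {14,15} -> init (id 16, level 2).
Iteration 3: no rows with depends_on in {16}; recursion stops.

compress, init, rollback, tag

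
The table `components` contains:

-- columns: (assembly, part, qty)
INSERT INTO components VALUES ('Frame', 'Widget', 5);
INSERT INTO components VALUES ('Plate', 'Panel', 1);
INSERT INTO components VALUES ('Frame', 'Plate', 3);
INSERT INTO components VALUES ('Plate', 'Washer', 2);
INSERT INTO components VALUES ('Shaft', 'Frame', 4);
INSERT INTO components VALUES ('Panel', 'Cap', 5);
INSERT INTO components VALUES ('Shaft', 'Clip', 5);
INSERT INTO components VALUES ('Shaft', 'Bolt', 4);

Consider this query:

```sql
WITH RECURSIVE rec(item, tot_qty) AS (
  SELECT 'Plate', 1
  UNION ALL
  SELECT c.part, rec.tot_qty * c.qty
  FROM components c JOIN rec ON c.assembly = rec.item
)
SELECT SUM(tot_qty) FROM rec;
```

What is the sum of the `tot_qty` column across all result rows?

Base: (Plate, tot_qty=1).
Iteration 1: components of {Plate} -> Panel = 1*1 = 1, Washer = 1*2 = 2.
Iteration 2: components of {Panel,Washer} -> Cap = 1*5 = 5.
Iteration 3: no further components; recursion stops.
SUM(tot_qty) = 1 + 1 + 2 + 5 = 9.

9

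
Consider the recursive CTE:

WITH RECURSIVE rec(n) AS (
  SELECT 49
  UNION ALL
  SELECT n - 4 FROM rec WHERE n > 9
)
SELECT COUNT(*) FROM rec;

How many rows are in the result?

11

Base: n=49.
Iteration 1: 49 > 9 holds -> n = 49 - 4 = 45.
Iteration 2: 45 > 9 holds -> n = 45 - 4 = 41.
Iteration 3: 41 > 9 holds -> n = 41 - 4 = 37.
Iteration 4: 37 > 9 holds -> n = 37 - 4 = 33.
Iteration 5: 33 > 9 holds -> n = 33 - 4 = 29.
Iteration 6: 29 > 9 holds -> n = 29 - 4 = 25.
Iteration 7: 25 > 9 holds -> n = 25 - 4 = 21.
Iteration 8: 21 > 9 holds -> n = 21 - 4 = 17.
Iteration 9: 17 > 9 holds -> n = 17 - 4 = 13.
Iteration 10: 13 > 9 holds -> n = 13 - 4 = 9.
Iteration 11: 9 > 9 fails; recursion stops.
Total rows emitted: 11.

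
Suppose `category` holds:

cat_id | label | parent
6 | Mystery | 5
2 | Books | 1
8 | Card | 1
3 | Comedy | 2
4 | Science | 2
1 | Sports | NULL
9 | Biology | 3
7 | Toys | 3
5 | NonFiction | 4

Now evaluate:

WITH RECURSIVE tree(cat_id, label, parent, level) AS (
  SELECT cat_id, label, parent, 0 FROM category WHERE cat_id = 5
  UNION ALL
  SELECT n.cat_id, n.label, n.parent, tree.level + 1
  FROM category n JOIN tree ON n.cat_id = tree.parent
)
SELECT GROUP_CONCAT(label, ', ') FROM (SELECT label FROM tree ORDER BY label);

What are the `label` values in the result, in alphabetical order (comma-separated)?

Books, NonFiction, Science, Sports

Base: cat_id=5 (NonFiction), parent=4, level 0.
Iteration 1: join on cat_id=4 -> Science (id 4, parent=2, level 1).
Iteration 2: join on cat_id=2 -> Books (id 2, parent=1, level 2).
Iteration 3: join on cat_id=1 -> Sports (id 1, parent=NULL, level 3).
Iteration 4: parent is NULL; no match; recursion stops.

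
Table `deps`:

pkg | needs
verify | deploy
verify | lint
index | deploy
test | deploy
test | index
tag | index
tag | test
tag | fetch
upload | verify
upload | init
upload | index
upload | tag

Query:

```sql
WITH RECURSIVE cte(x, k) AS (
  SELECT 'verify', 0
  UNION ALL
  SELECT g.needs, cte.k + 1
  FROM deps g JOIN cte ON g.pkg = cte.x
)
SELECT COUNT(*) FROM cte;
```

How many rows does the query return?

3

Base: (verify, k=0).
Iteration 1: edges from {verify} -> (deploy, k=1), (lint, k=1).
Iteration 2: no outgoing edges from {deploy,lint}; recursion stops.
Total rows emitted: 3.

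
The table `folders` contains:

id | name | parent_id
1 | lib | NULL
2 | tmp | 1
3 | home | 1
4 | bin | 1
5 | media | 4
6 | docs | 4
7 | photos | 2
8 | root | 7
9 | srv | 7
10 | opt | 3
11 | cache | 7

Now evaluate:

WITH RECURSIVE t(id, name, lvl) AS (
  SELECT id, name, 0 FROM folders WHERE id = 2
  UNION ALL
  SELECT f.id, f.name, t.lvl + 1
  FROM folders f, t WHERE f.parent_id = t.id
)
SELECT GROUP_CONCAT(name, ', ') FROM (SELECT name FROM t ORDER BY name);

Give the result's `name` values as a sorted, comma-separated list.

cache, photos, root, srv, tmp

Base: id=2 (tmp) at lvl 0.
Iteration 1: rows with parent_id in {2} -> photos (id 7, lvl 1).
Iteration 2: rows with parent_id in {7} -> root (id 8, lvl 2), srv (id 9, lvl 2), cache (id 11, lvl 2).
Iteration 3: no rows with parent_id in {8,9,11}; recursion stops.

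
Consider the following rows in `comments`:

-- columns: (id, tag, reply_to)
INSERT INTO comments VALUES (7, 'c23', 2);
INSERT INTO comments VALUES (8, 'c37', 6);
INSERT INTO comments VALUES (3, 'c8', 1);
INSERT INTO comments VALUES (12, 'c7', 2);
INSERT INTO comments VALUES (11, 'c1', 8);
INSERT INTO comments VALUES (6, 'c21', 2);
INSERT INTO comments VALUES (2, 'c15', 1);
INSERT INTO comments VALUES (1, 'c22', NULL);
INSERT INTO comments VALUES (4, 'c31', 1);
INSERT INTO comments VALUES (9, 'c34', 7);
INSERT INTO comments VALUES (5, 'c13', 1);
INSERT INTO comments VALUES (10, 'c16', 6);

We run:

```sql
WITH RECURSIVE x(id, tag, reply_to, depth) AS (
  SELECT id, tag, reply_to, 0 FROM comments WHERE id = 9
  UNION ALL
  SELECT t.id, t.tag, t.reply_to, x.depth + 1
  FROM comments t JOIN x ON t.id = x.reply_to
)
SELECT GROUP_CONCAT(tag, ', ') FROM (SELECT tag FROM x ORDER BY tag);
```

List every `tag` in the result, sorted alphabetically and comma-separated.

c15, c22, c23, c34

Base: id=9 (c34), reply_to=7, depth 0.
Iteration 1: join on id=7 -> c23 (id 7, reply_to=2, depth 1).
Iteration 2: join on id=2 -> c15 (id 2, reply_to=1, depth 2).
Iteration 3: join on id=1 -> c22 (id 1, reply_to=NULL, depth 3).
Iteration 4: reply_to is NULL; no match; recursion stops.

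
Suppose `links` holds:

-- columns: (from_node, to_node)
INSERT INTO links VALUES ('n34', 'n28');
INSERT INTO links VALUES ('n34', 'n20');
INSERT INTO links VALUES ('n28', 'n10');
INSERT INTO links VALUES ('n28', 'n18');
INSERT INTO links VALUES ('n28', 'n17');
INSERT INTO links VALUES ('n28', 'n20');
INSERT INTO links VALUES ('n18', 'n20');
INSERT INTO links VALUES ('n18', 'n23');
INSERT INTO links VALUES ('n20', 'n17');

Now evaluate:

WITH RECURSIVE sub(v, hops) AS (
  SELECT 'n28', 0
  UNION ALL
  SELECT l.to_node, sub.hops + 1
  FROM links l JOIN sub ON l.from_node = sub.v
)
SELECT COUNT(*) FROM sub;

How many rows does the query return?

9

Base: (n28, hops=0).
Iteration 1: edges from {n28} -> (n10, hops=1), (n17, hops=1), (n18, hops=1), (n20, hops=1).
Iteration 2: edges from {n10,n17,n18,n20} -> (n17, hops=2), (n20, hops=2), (n23, hops=2).
Iteration 3: edges from {n17,n20,n23} -> (n17, hops=3).
Iteration 4: no outgoing edges from {n17}; recursion stops.
Total rows emitted: 9.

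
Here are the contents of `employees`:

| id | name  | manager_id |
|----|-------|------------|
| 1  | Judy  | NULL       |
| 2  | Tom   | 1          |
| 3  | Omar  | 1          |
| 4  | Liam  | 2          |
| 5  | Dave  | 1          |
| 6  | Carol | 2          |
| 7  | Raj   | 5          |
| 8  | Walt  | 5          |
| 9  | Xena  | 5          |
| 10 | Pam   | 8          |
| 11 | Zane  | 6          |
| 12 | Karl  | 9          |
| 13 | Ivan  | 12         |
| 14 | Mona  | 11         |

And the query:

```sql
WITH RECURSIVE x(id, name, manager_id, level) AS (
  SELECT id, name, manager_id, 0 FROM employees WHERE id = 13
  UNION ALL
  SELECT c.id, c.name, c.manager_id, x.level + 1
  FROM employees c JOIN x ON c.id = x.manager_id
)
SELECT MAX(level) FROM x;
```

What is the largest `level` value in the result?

4

Base: id=13 (Ivan), manager_id=12, level 0.
Iteration 1: join on id=12 -> Karl (id 12, manager_id=9, level 1).
Iteration 2: join on id=9 -> Xena (id 9, manager_id=5, level 2).
Iteration 3: join on id=5 -> Dave (id 5, manager_id=1, level 3).
Iteration 4: join on id=1 -> Judy (id 1, manager_id=NULL, level 4).
Iteration 5: manager_id is NULL; no match; recursion stops.
level values: 0, 1, 2, 3, 4; the maximum is 4.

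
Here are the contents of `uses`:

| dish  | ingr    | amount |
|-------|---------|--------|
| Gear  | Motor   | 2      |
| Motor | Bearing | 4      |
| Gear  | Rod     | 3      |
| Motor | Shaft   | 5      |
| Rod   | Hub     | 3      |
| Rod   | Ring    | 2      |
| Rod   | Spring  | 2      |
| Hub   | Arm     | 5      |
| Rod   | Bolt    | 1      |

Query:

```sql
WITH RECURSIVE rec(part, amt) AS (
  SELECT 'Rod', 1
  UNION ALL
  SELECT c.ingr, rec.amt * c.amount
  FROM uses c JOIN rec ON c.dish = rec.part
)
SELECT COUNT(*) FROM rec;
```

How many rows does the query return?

6

Base: (Rod, amt=1).
Iteration 1: components of {Rod} -> Bolt = 1*1 = 1, Hub = 1*3 = 3, Ring = 1*2 = 2, Spring = 1*2 = 2.
Iteration 2: components of {Bolt,Hub,Ring,Spring} -> Arm = 3*5 = 15.
Iteration 3: no further components; recursion stops.
Total rows emitted: 6.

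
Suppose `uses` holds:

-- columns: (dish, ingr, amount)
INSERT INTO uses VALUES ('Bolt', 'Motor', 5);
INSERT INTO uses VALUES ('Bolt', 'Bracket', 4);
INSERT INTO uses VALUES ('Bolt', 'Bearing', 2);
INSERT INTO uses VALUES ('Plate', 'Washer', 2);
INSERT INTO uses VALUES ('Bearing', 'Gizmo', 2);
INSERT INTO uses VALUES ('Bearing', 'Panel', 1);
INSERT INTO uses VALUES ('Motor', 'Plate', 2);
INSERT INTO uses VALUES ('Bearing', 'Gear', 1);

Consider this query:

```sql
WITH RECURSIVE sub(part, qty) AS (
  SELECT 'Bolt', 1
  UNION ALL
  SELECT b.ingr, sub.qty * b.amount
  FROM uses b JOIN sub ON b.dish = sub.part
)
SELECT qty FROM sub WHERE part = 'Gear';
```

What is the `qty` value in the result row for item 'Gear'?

Base: (Bolt, qty=1).
Iteration 1: components of {Bolt} -> Bearing = 1*2 = 2, Bracket = 1*4 = 4, Motor = 1*5 = 5.
Iteration 2: components of {Bearing,Bracket,Motor} -> Gear = 2*1 = 2, Gizmo = 2*2 = 4, Panel = 2*1 = 2, Plate = 5*2 = 10.
Iteration 3: components of {Gear,Gizmo,Panel,Plate} -> Washer = 10*2 = 20.
Iteration 4: no further components; recursion stops.

2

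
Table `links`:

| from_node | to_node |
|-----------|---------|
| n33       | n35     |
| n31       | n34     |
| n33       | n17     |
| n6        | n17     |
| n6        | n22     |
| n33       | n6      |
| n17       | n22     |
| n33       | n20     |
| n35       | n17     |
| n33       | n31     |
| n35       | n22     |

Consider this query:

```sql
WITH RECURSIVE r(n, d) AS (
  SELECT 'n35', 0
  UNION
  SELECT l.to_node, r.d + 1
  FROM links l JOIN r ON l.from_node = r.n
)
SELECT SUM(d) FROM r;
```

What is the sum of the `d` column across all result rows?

Base: (n35, d=0).
Iteration 1: edges from {n35} -> (n17, d=1), (n22, d=1).
Iteration 2: edges from {n17,n22} -> (n22, d=2).
Iteration 3: no outgoing edges from {n22}; recursion stops.
SUM(d) = 0 + 1 + 1 + 2 = 4.

4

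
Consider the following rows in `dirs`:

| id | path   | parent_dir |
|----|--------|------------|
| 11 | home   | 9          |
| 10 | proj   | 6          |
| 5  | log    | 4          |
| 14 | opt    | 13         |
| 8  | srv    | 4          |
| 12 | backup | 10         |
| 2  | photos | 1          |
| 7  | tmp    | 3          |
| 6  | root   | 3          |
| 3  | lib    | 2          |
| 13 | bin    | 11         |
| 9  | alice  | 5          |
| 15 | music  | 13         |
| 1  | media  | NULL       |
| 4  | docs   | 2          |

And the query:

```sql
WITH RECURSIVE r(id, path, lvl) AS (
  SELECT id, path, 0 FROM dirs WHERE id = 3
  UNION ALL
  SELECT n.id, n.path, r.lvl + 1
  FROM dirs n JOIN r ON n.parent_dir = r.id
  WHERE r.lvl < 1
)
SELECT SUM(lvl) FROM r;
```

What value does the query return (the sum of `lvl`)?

2

Base: id=3 (lib) at lvl 0.
Iteration 1: rows with parent_dir in {3} -> root (id 6, lvl 1), tmp (id 7, lvl 1).
Iteration 2: lvl < 1 fails for all current rows; recursion stops.
SUM(lvl) = 0 + 1 + 1 = 2.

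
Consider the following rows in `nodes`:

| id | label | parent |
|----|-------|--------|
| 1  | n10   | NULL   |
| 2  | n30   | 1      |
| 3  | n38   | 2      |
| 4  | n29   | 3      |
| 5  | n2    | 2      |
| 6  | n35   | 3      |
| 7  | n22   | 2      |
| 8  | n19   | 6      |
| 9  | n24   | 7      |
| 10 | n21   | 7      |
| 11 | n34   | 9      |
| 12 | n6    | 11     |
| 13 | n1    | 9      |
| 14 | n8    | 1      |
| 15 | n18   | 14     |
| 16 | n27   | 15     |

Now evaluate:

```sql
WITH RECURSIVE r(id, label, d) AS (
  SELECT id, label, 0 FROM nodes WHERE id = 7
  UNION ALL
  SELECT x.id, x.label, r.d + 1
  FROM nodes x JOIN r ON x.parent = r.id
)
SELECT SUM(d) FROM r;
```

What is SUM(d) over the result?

Base: id=7 (n22) at d 0.
Iteration 1: rows with parent in {7} -> n24 (id 9, d 1), n21 (id 10, d 1).
Iteration 2: rows with parent in {9,10} -> n34 (id 11, d 2), n1 (id 13, d 2).
Iteration 3: rows with parent in {11,13} -> n6 (id 12, d 3).
Iteration 4: no rows with parent in {12}; recursion stops.
SUM(d) = 0 + 1 + 1 + 2 + 2 + 3 = 9.

9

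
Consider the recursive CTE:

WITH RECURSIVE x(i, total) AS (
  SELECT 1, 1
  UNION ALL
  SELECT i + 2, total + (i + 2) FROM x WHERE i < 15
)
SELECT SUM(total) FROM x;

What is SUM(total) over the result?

Base: i=1, total=1.
Iteration 1: 1 < 15 holds -> i = 1 + 2 = 3, total = 1 + 3 = 4.
Iteration 2: 3 < 15 holds -> i = 3 + 2 = 5, total = 4 + 5 = 9.
Iteration 3: 5 < 15 holds -> i = 5 + 2 = 7, total = 9 + 7 = 16.
Iteration 4: 7 < 15 holds -> i = 7 + 2 = 9, total = 16 + 9 = 25.
Iteration 5: 9 < 15 holds -> i = 9 + 2 = 11, total = 25 + 11 = 36.
Iteration 6: 11 < 15 holds -> i = 11 + 2 = 13, total = 36 + 13 = 49.
Iteration 7: 13 < 15 holds -> i = 13 + 2 = 15, total = 49 + 15 = 64.
Iteration 8: 15 < 15 fails; recursion stops.
SUM(total) = 1 + 4 + 9 + 16 + 25 + 36 + 49 + 64 = 204.

204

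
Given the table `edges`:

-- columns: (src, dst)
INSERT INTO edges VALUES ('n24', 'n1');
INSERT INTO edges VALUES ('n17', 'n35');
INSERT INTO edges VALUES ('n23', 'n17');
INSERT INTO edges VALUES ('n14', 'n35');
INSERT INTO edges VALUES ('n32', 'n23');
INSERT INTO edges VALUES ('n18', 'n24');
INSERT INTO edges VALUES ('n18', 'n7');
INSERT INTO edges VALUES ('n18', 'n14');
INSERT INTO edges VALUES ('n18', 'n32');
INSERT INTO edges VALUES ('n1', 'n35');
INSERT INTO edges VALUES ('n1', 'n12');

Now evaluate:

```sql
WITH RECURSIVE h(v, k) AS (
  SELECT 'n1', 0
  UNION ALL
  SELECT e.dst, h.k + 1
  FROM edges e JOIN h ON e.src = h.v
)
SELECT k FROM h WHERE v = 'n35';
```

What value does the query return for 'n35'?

1

Base: (n1, k=0).
Iteration 1: edges from {n1} -> (n12, k=1), (n35, k=1).
Iteration 2: no outgoing edges from {n12,n35}; recursion stops.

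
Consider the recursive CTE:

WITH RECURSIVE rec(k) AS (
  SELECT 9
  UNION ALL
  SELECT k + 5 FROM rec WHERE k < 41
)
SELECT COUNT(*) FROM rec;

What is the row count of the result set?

8

Base: k=9.
Iteration 1: 9 < 41 holds -> k = 9 + 5 = 14.
Iteration 2: 14 < 41 holds -> k = 14 + 5 = 19.
Iteration 3: 19 < 41 holds -> k = 19 + 5 = 24.
Iteration 4: 24 < 41 holds -> k = 24 + 5 = 29.
Iteration 5: 29 < 41 holds -> k = 29 + 5 = 34.
Iteration 6: 34 < 41 holds -> k = 34 + 5 = 39.
Iteration 7: 39 < 41 holds -> k = 39 + 5 = 44.
Iteration 8: 44 < 41 fails; recursion stops.
Total rows emitted: 8.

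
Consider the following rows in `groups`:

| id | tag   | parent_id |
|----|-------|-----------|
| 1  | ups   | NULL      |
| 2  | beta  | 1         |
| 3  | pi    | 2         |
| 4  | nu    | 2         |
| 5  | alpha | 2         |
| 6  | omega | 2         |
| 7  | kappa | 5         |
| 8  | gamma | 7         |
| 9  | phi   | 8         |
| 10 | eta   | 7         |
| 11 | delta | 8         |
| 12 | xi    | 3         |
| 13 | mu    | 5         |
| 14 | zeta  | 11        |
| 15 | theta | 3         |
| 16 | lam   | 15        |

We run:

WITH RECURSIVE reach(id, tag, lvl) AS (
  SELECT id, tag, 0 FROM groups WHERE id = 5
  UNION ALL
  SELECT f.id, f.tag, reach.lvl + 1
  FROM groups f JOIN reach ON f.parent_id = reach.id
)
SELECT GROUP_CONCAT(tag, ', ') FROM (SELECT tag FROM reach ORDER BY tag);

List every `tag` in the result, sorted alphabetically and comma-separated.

alpha, delta, eta, gamma, kappa, mu, phi, zeta

Base: id=5 (alpha) at lvl 0.
Iteration 1: rows with parent_id in {5} -> kappa (id 7, lvl 1), mu (id 13, lvl 1).
Iteration 2: rows with parent_id in {7,13} -> gamma (id 8, lvl 2), eta (id 10, lvl 2).
Iteration 3: rows with parent_id in {8,10} -> phi (id 9, lvl 3), delta (id 11, lvl 3).
Iteration 4: rows with parent_id in {9,11} -> zeta (id 14, lvl 4).
Iteration 5: no rows with parent_id in {14}; recursion stops.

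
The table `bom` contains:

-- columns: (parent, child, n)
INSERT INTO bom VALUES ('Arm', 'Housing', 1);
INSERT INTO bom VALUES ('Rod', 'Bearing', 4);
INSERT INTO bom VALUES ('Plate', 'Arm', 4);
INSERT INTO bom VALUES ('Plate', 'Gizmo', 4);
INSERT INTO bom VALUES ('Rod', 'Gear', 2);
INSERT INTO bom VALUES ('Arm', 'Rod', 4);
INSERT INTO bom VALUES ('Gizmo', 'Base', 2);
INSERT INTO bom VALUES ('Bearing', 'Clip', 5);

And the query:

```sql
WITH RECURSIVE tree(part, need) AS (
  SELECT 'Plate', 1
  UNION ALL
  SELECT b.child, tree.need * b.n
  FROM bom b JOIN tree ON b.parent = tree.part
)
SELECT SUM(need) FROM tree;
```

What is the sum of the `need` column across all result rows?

453

Base: (Plate, need=1).
Iteration 1: components of {Plate} -> Arm = 1*4 = 4, Gizmo = 1*4 = 4.
Iteration 2: components of {Arm,Gizmo} -> Base = 4*2 = 8, Housing = 4*1 = 4, Rod = 4*4 = 16.
Iteration 3: components of {Base,Housing,Rod} -> Bearing = 16*4 = 64, Gear = 16*2 = 32.
Iteration 4: components of {Bearing,Gear} -> Clip = 64*5 = 320.
Iteration 5: no further components; recursion stops.
SUM(need) = 1 + 4 + 4 + 8 + 16 + 4 + 32 + 64 + 320 = 453.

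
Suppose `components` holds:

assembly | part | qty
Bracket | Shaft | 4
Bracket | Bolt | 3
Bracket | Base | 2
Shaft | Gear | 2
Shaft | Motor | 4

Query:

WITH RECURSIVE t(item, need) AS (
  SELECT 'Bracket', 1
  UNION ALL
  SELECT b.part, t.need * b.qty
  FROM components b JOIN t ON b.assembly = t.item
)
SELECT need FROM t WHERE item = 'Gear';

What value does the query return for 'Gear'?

8

Base: (Bracket, need=1).
Iteration 1: components of {Bracket} -> Base = 1*2 = 2, Bolt = 1*3 = 3, Shaft = 1*4 = 4.
Iteration 2: components of {Base,Bolt,Shaft} -> Gear = 4*2 = 8, Motor = 4*4 = 16.
Iteration 3: no further components; recursion stops.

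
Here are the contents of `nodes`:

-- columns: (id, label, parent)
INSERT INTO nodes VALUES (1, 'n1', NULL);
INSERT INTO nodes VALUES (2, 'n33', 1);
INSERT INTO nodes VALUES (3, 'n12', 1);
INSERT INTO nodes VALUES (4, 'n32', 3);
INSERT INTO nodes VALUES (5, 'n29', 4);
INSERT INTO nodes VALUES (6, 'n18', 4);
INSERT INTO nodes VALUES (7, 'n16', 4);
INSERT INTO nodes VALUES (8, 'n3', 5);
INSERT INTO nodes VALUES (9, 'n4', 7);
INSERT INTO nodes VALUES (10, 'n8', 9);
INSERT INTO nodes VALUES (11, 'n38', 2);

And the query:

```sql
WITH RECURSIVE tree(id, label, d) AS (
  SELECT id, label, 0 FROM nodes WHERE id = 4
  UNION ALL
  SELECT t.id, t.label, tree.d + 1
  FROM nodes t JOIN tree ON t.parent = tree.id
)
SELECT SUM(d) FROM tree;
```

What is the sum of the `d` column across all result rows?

10

Base: id=4 (n32) at d 0.
Iteration 1: rows with parent in {4} -> n29 (id 5, d 1), n18 (id 6, d 1), n16 (id 7, d 1).
Iteration 2: rows with parent in {5,6,7} -> n3 (id 8, d 2), n4 (id 9, d 2).
Iteration 3: rows with parent in {8,9} -> n8 (id 10, d 3).
Iteration 4: no rows with parent in {10}; recursion stops.
SUM(d) = 0 + 1 + 1 + 1 + 2 + 2 + 3 = 10.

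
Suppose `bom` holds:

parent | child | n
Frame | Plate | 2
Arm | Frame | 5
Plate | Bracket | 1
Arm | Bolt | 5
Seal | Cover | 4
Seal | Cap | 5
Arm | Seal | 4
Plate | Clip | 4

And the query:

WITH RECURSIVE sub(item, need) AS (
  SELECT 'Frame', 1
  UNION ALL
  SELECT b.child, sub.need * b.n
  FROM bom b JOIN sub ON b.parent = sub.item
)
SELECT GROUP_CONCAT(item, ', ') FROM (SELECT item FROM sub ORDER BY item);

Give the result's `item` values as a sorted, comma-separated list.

Bracket, Clip, Frame, Plate

Base: (Frame, need=1).
Iteration 1: components of {Frame} -> Plate = 1*2 = 2.
Iteration 2: components of {Plate} -> Bracket = 2*1 = 2, Clip = 2*4 = 8.
Iteration 3: no further components; recursion stops.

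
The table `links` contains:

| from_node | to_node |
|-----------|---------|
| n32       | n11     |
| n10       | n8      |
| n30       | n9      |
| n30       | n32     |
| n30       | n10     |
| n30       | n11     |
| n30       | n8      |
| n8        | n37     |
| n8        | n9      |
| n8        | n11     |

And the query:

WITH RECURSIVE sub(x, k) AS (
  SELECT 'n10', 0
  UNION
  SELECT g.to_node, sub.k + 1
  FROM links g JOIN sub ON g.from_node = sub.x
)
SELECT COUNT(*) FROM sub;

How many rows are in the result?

Base: (n10, k=0).
Iteration 1: edges from {n10} -> (n8, k=1).
Iteration 2: edges from {n8} -> (n11, k=2), (n37, k=2), (n9, k=2).
Iteration 3: no outgoing edges from {n11,n37,n9}; recursion stops.
Total rows emitted: 5.

5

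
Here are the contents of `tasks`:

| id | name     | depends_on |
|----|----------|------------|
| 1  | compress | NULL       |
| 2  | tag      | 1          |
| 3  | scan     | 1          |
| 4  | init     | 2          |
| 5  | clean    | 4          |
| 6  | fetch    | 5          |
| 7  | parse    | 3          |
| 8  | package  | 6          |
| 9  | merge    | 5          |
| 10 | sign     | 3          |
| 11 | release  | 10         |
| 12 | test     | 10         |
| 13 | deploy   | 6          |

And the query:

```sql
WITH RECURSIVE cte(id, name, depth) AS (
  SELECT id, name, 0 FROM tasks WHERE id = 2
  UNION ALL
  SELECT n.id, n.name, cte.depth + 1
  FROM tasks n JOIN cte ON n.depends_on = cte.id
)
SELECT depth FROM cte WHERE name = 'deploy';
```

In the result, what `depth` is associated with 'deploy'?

Base: id=2 (tag) at depth 0.
Iteration 1: rows with depends_on in {2} -> init (id 4, depth 1).
Iteration 2: rows with depends_on in {4} -> clean (id 5, depth 2).
Iteration 3: rows with depends_on in {5} -> fetch (id 6, depth 3), merge (id 9, depth 3).
Iteration 4: rows with depends_on in {6,9} -> package (id 8, depth 4), deploy (id 13, depth 4).
Iteration 5: no rows with depends_on in {8,13}; recursion stops.

4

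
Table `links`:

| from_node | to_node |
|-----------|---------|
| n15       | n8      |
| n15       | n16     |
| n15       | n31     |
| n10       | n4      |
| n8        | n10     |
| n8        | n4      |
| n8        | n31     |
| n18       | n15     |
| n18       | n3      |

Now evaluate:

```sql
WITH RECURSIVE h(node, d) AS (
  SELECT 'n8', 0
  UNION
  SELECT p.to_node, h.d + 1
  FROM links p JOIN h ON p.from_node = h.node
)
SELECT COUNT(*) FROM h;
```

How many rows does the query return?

5

Base: (n8, d=0).
Iteration 1: edges from {n8} -> (n10, d=1), (n31, d=1), (n4, d=1).
Iteration 2: edges from {n10,n31,n4} -> (n4, d=2).
Iteration 3: no outgoing edges from {n4}; recursion stops.
Total rows emitted: 5.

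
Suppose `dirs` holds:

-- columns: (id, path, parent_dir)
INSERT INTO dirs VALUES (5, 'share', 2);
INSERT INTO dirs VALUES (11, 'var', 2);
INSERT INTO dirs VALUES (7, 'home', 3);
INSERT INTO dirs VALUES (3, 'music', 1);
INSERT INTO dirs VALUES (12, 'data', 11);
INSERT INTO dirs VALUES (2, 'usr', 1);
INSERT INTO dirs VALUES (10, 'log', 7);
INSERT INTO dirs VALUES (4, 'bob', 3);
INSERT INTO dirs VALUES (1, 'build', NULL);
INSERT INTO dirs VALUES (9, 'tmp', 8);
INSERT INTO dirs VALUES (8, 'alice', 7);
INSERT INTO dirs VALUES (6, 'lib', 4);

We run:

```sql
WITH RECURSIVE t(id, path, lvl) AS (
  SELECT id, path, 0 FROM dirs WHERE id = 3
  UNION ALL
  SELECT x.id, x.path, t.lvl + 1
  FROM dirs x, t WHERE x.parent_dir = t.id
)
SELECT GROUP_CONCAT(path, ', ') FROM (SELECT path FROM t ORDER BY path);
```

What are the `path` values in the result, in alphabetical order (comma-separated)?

Base: id=3 (music) at lvl 0.
Iteration 1: rows with parent_dir in {3} -> bob (id 4, lvl 1), home (id 7, lvl 1).
Iteration 2: rows with parent_dir in {4,7} -> lib (id 6, lvl 2), alice (id 8, lvl 2), log (id 10, lvl 2).
Iteration 3: rows with parent_dir in {6,8,10} -> tmp (id 9, lvl 3).
Iteration 4: no rows with parent_dir in {9}; recursion stops.

alice, bob, home, lib, log, music, tmp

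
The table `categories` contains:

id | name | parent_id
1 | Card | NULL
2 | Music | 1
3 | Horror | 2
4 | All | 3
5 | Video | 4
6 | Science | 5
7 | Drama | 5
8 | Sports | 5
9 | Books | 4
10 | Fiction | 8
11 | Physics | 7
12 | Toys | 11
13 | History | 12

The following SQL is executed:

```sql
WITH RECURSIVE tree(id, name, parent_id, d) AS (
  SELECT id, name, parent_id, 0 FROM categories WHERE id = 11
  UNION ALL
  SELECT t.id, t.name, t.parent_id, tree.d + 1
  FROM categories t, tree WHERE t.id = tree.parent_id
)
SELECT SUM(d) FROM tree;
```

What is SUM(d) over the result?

21

Base: id=11 (Physics), parent_id=7, d 0.
Iteration 1: join on id=7 -> Drama (id 7, parent_id=5, d 1).
Iteration 2: join on id=5 -> Video (id 5, parent_id=4, d 2).
Iteration 3: join on id=4 -> All (id 4, parent_id=3, d 3).
Iteration 4: join on id=3 -> Horror (id 3, parent_id=2, d 4).
Iteration 5: join on id=2 -> Music (id 2, parent_id=1, d 5).
Iteration 6: join on id=1 -> Card (id 1, parent_id=NULL, d 6).
Iteration 7: parent_id is NULL; no match; recursion stops.
SUM(d) = 0 + 1 + 2 + 3 + 4 + 5 + 6 = 21.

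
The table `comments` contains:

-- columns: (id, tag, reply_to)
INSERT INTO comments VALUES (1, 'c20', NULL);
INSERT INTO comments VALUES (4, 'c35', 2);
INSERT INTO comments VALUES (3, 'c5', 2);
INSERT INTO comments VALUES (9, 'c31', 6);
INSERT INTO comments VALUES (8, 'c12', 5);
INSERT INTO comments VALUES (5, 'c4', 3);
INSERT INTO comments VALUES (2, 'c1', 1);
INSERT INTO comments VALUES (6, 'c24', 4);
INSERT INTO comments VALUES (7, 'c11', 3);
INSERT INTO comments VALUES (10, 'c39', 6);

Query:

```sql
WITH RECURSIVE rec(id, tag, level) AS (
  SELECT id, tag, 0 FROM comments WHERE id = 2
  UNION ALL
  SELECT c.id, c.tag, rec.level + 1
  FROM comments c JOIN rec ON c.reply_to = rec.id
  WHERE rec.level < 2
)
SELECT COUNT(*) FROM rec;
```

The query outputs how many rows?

6

Base: id=2 (c1) at level 0.
Iteration 1: rows with reply_to in {2} -> c5 (id 3, level 1), c35 (id 4, level 1).
Iteration 2: rows with reply_to in {3,4} -> c4 (id 5, level 2), c24 (id 6, level 2), c11 (id 7, level 2).
Iteration 3: level < 2 fails for all current rows; recursion stops.
Total rows emitted: 6.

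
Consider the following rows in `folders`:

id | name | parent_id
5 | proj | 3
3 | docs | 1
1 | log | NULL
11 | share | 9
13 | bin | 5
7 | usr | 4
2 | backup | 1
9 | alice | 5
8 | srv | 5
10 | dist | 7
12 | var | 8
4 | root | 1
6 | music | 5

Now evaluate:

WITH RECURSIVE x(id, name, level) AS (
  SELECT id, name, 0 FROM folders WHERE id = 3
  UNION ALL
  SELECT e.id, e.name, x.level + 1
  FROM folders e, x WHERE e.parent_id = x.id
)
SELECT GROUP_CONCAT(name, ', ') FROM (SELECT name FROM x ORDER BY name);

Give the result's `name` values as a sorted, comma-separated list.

alice, bin, docs, music, proj, share, srv, var

Base: id=3 (docs) at level 0.
Iteration 1: rows with parent_id in {3} -> proj (id 5, level 1).
Iteration 2: rows with parent_id in {5} -> music (id 6, level 2), srv (id 8, level 2), alice (id 9, level 2), bin (id 13, level 2).
Iteration 3: rows with parent_id in {6,8,9,13} -> share (id 11, level 3), var (id 12, level 3).
Iteration 4: no rows with parent_id in {11,12}; recursion stops.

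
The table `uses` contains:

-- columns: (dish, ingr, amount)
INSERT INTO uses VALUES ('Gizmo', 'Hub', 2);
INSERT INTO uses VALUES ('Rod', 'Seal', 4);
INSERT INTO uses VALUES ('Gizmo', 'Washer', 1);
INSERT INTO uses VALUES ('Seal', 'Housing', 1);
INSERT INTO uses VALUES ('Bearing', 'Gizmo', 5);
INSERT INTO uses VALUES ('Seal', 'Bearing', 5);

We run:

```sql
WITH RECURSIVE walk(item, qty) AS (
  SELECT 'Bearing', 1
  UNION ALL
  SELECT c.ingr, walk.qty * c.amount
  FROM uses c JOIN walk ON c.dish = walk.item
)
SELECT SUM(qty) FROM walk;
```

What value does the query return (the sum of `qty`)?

21

Base: (Bearing, qty=1).
Iteration 1: components of {Bearing} -> Gizmo = 1*5 = 5.
Iteration 2: components of {Gizmo} -> Hub = 5*2 = 10, Washer = 5*1 = 5.
Iteration 3: no further components; recursion stops.
SUM(qty) = 1 + 5 + 5 + 10 = 21.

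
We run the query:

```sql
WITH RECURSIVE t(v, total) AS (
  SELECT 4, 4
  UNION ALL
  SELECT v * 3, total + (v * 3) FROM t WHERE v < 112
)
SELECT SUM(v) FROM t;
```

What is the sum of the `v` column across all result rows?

484

Base: v=4, total=4.
Iteration 1: 4 < 112 holds -> v = 4 * 3 = 12, total = 4 + 12 = 16.
Iteration 2: 12 < 112 holds -> v = 12 * 3 = 36, total = 16 + 36 = 52.
Iteration 3: 36 < 112 holds -> v = 36 * 3 = 108, total = 52 + 108 = 160.
Iteration 4: 108 < 112 holds -> v = 108 * 3 = 324, total = 160 + 324 = 484.
Iteration 5: 324 < 112 fails; recursion stops.
SUM(v) = 4 + 12 + 36 + 108 + 324 = 484.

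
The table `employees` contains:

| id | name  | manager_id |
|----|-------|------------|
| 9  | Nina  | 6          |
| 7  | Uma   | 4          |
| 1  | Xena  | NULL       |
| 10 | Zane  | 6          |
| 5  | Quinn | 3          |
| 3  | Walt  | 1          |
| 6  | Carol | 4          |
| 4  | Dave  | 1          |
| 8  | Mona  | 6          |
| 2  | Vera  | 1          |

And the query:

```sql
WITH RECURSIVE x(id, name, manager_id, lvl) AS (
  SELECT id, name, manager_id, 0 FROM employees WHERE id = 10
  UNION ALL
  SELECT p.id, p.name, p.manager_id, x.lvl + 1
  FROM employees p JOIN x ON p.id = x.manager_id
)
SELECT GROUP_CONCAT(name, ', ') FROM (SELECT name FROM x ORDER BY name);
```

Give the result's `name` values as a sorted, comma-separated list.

Carol, Dave, Xena, Zane

Base: id=10 (Zane), manager_id=6, lvl 0.
Iteration 1: join on id=6 -> Carol (id 6, manager_id=4, lvl 1).
Iteration 2: join on id=4 -> Dave (id 4, manager_id=1, lvl 2).
Iteration 3: join on id=1 -> Xena (id 1, manager_id=NULL, lvl 3).
Iteration 4: manager_id is NULL; no match; recursion stops.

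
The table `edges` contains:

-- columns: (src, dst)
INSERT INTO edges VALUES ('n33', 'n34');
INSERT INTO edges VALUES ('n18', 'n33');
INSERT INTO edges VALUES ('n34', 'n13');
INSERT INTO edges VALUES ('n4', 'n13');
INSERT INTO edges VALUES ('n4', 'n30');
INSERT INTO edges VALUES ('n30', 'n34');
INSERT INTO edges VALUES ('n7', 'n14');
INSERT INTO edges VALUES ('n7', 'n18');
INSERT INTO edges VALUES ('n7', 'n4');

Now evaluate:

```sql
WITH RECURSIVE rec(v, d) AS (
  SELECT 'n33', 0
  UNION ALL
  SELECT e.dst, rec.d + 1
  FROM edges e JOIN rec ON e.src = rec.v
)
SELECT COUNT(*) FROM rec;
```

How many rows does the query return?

Base: (n33, d=0).
Iteration 1: edges from {n33} -> (n34, d=1).
Iteration 2: edges from {n34} -> (n13, d=2).
Iteration 3: no outgoing edges from {n13}; recursion stops.
Total rows emitted: 3.

3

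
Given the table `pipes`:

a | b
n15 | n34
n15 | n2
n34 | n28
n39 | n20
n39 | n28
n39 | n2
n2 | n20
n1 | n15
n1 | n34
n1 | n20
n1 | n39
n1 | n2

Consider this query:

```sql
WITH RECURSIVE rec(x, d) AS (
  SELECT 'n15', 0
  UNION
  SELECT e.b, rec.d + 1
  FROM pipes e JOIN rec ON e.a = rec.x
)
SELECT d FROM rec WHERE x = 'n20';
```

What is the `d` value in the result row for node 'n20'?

Base: (n15, d=0).
Iteration 1: edges from {n15} -> (n2, d=1), (n34, d=1).
Iteration 2: edges from {n2,n34} -> (n20, d=2), (n28, d=2).
Iteration 3: no outgoing edges from {n20,n28}; recursion stops.

2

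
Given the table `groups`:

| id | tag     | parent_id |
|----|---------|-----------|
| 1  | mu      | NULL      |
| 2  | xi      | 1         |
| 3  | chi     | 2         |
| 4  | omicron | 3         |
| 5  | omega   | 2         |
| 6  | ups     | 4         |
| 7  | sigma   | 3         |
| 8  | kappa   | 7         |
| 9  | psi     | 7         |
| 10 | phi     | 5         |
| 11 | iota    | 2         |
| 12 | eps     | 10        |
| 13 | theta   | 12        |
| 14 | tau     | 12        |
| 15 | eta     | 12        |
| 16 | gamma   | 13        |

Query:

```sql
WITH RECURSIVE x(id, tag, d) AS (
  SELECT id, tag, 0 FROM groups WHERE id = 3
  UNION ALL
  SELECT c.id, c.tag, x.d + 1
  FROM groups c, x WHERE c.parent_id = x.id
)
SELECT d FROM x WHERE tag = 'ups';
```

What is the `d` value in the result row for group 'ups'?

2

Base: id=3 (chi) at d 0.
Iteration 1: rows with parent_id in {3} -> omicron (id 4, d 1), sigma (id 7, d 1).
Iteration 2: rows with parent_id in {4,7} -> ups (id 6, d 2), kappa (id 8, d 2), psi (id 9, d 2).
Iteration 3: no rows with parent_id in {6,8,9}; recursion stops.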